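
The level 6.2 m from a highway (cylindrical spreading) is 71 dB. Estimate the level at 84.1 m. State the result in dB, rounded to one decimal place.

For a line source, L₂ = L₁ − 10·log₁₀(r₂/r₁).
L₂ = 71 − 10·log₁₀(84.1/6.2) = 71 − 11.324 = 59.68 dB.

59.7 dB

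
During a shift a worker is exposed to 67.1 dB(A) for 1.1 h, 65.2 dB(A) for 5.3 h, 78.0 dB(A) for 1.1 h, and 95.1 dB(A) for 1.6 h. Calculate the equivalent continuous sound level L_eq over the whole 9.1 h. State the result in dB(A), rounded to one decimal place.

Weight each interval's intensity by its duration and average over T = 9.1 h:
Σ tᵢ·10^(Lᵢ/10) = 1.1·10^(67.1/10) + 5.3·10^(65.2/10) + 1.1·10^(78.0/10) + 1.6·10^(95.1/10) = 5.270e+09.
L_eq = 10·log₁₀(5.270e+09/9.1) = 87.63 dB(A).

87.6 dB(A)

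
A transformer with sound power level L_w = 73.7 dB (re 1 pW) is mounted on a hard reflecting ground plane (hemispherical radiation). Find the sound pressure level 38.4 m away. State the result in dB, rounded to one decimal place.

34.0 dB

L_p = L_w − 10·log₁₀(2π·r²) with r = 38.4 m.
2π·r² = 9265 m², 10·log₁₀ of that is 39.668 dB.
L_p = 73.7 − 39.668 = 34.03 dB.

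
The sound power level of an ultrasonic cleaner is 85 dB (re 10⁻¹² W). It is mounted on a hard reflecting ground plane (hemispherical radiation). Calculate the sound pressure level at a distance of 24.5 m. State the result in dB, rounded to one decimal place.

The power spreads over a hemisphere of area 2π·r², so L_p = L_w − 10·log₁₀(2π·r²).
2π·r² = 3771 m², 10·log₁₀ of that is 35.765 dB.
L_p = 85 − 35.765 = 49.23 dB.

49.2 dB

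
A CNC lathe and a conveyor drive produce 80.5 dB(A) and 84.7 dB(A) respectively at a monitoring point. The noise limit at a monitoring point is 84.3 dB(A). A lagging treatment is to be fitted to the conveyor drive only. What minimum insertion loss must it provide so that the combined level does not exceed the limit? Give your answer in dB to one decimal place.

Everything except the conveyor drive sums to 10^(80.5/10) = 1.122e+08 in linear terms, 80.50 dB(A).
To meet 84.3 dB(A) overall, the treated conveyor drive may contribute at most 10^(84.3/10) − 1.122e+08 = 1.570e+08, i.e. 81.96 dB(A).
So the conveyor drive must be reduced from 84.7 to 81.96 dB(A): IL = 2.74 dB.

2.7 dB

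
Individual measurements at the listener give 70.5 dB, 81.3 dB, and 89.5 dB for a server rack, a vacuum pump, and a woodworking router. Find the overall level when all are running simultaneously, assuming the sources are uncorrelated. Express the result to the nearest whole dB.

90 dB

Incoherent sources combine by intensity addition: L_total = 10·log₁₀(Σ 10^(L_i/10)).
Σ 10^(L/10) = 10^(70.5/10) + 10^(81.3/10) + 10^(89.5/10) = 1.037e+09.
L_total = 10·log₁₀(1.037e+09) = 90.16 dB.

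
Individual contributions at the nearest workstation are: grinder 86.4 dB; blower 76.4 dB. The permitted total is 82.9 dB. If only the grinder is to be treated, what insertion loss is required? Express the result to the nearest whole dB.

Fixed contribution from the other source: Σ 10^(L/10) = 10^(76.4/10) = 4.365e+07 (76.40 dB).
To meet 82.9 dB overall, the treated grinder may contribute at most 10^(82.9/10) − 4.365e+07 = 1.513e+08, i.e. 81.80 dB.
So the grinder must be reduced from 86.4 to 81.80 dB: IL = 4.60 dB.

5 dB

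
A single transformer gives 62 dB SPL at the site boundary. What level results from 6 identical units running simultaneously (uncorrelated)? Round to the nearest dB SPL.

With 6 equal, uncorrelated contributions the intensity is 6× that of one unit, giving a rise of 10·log₁₀ 6.
L_total = 62 + 10·log₁₀(6) = 62 + 7.782 = 69.78 dB SPL.

70 dB SPL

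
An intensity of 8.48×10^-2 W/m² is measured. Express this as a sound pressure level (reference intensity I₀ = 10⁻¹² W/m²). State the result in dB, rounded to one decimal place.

109.3 dB

Dividing by I₀ shifts the exponent by 12: I/I₀ = 8.48×10^10.
L = 10·(0.9284 + 10) = 109.28 dB.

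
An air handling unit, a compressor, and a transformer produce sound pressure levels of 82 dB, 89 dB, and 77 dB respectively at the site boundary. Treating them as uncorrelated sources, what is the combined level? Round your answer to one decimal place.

90.0 dB

For uncorrelated sources the intensities add, so convert each level to linear form, sum, and take 10·log₁₀ of the total.
Σ 10^(L/10) = 10^(82/10) + 10^(89/10) + 10^(77/10) = 1.003e+09.
L_total = 10·log₁₀(1.003e+09) = 90.01 dB.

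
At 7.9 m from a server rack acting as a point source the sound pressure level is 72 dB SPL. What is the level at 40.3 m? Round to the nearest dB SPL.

For a point source, L₂ = L₁ − 20·log₁₀(r₂/r₁).
L₂ = 72 − 20·log₁₀(40.3/7.9) = 72 − 14.154 = 57.85 dB SPL.

58 dB SPL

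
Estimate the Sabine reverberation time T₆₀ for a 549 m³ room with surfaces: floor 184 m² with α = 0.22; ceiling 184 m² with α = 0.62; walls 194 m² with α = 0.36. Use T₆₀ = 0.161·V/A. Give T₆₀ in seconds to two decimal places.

0.39 s

Summing Sᵢαᵢ: 184·0.22 + 184·0.62 + 194·0.36 = 224.40 m².
T₆₀ = 0.161 × 549 / 224.40 = 0.394 s.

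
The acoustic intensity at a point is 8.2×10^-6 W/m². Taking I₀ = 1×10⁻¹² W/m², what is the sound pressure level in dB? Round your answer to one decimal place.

69.1 dB

I/I₀ = 8.2×10^-6/10⁻¹² = 8.2×10^6, and L = 10·log₁₀(I/I₀).
L = 10·(0.9138 + 6) = 69.14 dB.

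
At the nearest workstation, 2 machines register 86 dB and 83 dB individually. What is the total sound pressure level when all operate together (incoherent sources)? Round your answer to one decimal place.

87.8 dB

Incoherent sources combine by intensity addition: L_total = 10·log₁₀(Σ 10^(L_i/10)).
Σ 10^(L/10) = 10^(86/10) + 10^(83/10) = 5.976e+08.
L_total = 10·log₁₀(5.976e+08) = 87.76 dB.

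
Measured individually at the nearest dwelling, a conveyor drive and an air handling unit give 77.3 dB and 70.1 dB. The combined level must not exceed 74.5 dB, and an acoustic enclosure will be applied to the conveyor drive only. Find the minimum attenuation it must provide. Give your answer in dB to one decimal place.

The untreated sources together contribute 10^(70.1/10) = 1.023e+07, i.e. 70.10 dB.
The limit corresponds to 10^(74.5/10) = 2.818e+07; subtracting the fixed part leaves 1.795e+07 for the conveyor drive, i.e. 72.54 dB.
So the conveyor drive must be reduced from 77.3 to 72.54 dB: IL = 4.76 dB.

4.8 dB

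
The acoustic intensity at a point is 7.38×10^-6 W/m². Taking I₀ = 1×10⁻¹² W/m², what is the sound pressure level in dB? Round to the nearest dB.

69 dB

L = 10·log₁₀(I/I₀) = 10·log₁₀(7.38×10^-6/10⁻¹²) = 10·log₁₀(7.38×10^6).
L = 10·(0.8681 + 6) = 68.68 dB.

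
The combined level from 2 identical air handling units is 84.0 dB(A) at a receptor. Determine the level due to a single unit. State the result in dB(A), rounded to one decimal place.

81.0 dB(A)

2 equal contributions raise the level by 10·log₁₀ 2 = 3.010 dB, so each unit alone gives 84.0 − 3.010.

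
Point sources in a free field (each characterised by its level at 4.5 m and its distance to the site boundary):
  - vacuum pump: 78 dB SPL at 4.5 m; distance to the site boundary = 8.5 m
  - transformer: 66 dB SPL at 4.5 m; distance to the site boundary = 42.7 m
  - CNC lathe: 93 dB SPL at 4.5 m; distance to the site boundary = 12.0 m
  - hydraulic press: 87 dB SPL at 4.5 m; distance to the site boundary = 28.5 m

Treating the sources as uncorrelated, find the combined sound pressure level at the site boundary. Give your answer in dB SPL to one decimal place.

84.9 dB SPL

First find each source's level at the receiver (point-source: −20·log₁₀(r/r_ref)), then combine on an intensity basis.
vacuum pump: 78 − 20·log₁₀(8.5/4.5) = 78 − 5.52 = 72.48 dB SPL.
transformer: 66 − 20·log₁₀(42.7/4.5) = 66 − 19.54 = 46.46 dB SPL.
CNC lathe: 93 − 20·log₁₀(12.0/4.5) = 93 − 8.52 = 84.48 dB SPL.
hydraulic press: 87 − 20·log₁₀(28.5/4.5) = 87 − 16.03 = 70.97 dB SPL.
Σ 10^(L/10) = 3.108e+08 → L_total = 10·log₁₀(3.108e+08) = 84.92 dB SPL.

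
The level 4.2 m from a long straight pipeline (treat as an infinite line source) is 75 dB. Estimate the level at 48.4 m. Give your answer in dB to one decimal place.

64.4 dB

Cylindrical spreading from a line source gives a 10·log₁₀(r₂/r₁) drop.
L₂ = 75 − 10·log₁₀(48.4/4.2) = 75 − 10.616 = 64.38 dB.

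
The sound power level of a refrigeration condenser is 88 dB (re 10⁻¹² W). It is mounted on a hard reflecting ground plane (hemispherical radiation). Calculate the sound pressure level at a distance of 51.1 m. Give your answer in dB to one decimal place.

45.8 dB

L_p = L_w − 10·log₁₀(2π·r²) with r = 51.1 m.
2π·r² = 1.641e+04 m², 10·log₁₀ of that is 42.150 dB.
L_p = 88 − 42.150 = 45.85 dB.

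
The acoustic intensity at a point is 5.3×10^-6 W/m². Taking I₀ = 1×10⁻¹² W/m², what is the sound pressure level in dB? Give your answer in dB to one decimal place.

67.2 dB

L = 10·log₁₀(I/I₀) = 10·log₁₀(5.3×10^-6/10⁻¹²) = 10·log₁₀(5.3×10^6).
L = 10·(0.7243 + 6) = 67.24 dB.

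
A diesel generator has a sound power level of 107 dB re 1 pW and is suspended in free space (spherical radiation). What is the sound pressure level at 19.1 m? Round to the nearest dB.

70 dB

Free-field spherical radiation: L_p = L_w − 10·log₁₀(4π·r²), r = 19.1 m.
4π·r² = 4584 m², 10·log₁₀ of that is 36.613 dB.
L_p = 107 − 36.613 = 70.39 dB.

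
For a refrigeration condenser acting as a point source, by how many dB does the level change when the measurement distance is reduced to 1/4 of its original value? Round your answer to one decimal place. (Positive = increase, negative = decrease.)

+12.0 dB

A point source loses 6 dB per doubling of distance; generally ΔL = −20·log₁₀(r₂/r₁).
ΔL = −20·log₁₀(0.25) = +12.04 dB.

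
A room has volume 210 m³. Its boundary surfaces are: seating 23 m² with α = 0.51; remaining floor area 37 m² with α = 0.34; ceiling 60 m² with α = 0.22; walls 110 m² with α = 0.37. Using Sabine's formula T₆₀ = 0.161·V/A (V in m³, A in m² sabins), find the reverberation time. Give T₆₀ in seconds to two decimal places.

Total absorption A = 23·0.51 + 37·0.34 + 60·0.22 + 110·0.37 = 78.21 m² sabins.
T₆₀ = 0.161 × 210 / 78.21 = 0.432 s.

0.43 s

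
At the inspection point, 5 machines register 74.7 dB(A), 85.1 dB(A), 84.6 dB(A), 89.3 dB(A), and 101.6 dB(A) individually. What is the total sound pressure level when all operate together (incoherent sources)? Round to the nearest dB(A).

For uncorrelated sources the intensities add, so convert each level to linear form, sum, and take 10·log₁₀ of the total.
Σ 10^(L/10) = 10^(74.7/10) + 10^(85.1/10) + 10^(84.6/10) + 10^(89.3/10) + 10^(101.6/10) = 1.595e+10.
L_total = 10·log₁₀(1.595e+10) = 102.03 dB(A).

102 dB(A)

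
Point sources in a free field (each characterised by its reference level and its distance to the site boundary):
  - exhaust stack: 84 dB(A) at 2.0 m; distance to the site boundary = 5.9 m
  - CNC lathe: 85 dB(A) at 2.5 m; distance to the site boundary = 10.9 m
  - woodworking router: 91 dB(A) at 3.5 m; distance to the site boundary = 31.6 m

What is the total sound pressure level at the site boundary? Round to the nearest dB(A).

78 dB(A)

Apply inverse-square spreading to bring every level to the receiver, then sum 10^(L/10).
exhaust stack: 84 − 20·log₁₀(5.9/2.0) = 84 − 9.40 = 74.60 dB(A).
CNC lathe: 85 − 20·log₁₀(10.9/2.5) = 85 − 12.79 = 72.21 dB(A).
woodworking router: 91 − 20·log₁₀(31.6/3.5) = 91 − 19.11 = 71.89 dB(A).
Σ 10^(L/10) = 6.094e+07 → L_total = 10·log₁₀(6.094e+07) = 77.85 dB(A).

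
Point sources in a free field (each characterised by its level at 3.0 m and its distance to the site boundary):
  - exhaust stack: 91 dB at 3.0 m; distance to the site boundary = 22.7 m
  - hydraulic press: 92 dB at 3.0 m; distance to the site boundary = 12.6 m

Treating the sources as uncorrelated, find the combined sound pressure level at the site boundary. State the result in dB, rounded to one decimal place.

First find each source's level at the receiver (point-source: −20·log₁₀(r/r_ref)), then combine on an intensity basis.
exhaust stack: 91 − 20·log₁₀(22.7/3.0) = 91 − 17.58 = 73.42 dB.
hydraulic press: 92 − 20·log₁₀(12.6/3.0) = 92 − 12.46 = 79.54 dB.
Σ 10^(L/10) = 1.118e+08 → L_total = 10·log₁₀(1.118e+08) = 80.49 dB.

80.5 dB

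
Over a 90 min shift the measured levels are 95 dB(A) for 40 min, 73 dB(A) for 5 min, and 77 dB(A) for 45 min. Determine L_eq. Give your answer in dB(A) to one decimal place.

91.6 dB(A)

Weight each interval's intensity by its duration and average over T = 90 min:
Σ tᵢ·10^(Lᵢ/10) = 40·10^(95/10) + 5·10^(73/10) + 45·10^(77/10) = 1.288e+11.
L_eq = 10·log₁₀(1.288e+11/90) = 91.56 dB(A).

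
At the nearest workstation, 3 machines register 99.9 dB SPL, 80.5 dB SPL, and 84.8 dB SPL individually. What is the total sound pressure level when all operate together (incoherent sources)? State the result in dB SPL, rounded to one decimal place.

For uncorrelated sources the intensities add, so convert each level to linear form, sum, and take 10·log₁₀ of the total.
Σ 10^(L/10) = 10^(99.9/10) + 10^(80.5/10) + 10^(84.8/10) = 1.019e+10.
L_total = 10·log₁₀(1.019e+10) = 100.08 dB SPL.

100.1 dB SPL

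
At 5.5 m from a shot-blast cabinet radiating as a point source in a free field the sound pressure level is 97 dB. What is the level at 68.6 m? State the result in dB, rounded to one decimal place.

75.1 dB

For a point source, L₂ = L₁ − 20·log₁₀(r₂/r₁).
L₂ = 97 − 20·log₁₀(68.6/5.5) = 97 − 21.919 = 75.08 dB.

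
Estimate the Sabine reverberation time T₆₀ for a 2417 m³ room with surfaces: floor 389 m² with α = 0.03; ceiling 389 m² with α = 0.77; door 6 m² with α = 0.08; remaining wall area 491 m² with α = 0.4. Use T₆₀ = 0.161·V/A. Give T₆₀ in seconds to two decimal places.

Total absorption A = 389·0.03 + 389·0.77 + 6·0.08 + 491·0.4 = 508.08 m² sabins.
T₆₀ = 0.161·V/A = 0.161·2417/508.08 = 0.766 s.

0.77 s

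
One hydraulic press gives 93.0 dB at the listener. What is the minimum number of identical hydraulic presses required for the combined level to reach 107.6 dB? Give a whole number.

Need L₁ + 10·log₁₀ N ≥ 107.6, i.e. log₁₀ N ≥ 1.46.
N ≥ 10^(14.6/10) = 28.840, so N = 29.

29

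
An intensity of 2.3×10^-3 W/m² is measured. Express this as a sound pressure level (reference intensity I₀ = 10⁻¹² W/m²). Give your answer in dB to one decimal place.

93.6 dB

I/I₀ = 2.3×10^-3/10⁻¹² = 2.3×10^9, and L = 10·log₁₀(I/I₀).
L = 10·(0.3617 + 9) = 93.62 dB.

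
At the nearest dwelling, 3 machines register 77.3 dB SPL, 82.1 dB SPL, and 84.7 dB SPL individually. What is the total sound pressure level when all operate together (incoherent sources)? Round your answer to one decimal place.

87.1 dB SPL

Incoherent sources combine by intensity addition: L_total = 10·log₁₀(Σ 10^(L_i/10)).
Σ 10^(L/10) = 10^(77.3/10) + 10^(82.1/10) + 10^(84.7/10) = 5.110e+08.
L_total = 10·log₁₀(5.110e+08) = 87.08 dB SPL.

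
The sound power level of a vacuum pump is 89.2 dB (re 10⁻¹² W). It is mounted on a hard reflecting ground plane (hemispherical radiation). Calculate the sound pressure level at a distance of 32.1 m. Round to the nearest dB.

L_p = L_w − 10·log₁₀(2π·r²) with r = 32.1 m.
2π·r² = 6474 m², 10·log₁₀ of that is 38.112 dB.
L_p = 89.2 − 38.112 = 51.09 dB.

51 dB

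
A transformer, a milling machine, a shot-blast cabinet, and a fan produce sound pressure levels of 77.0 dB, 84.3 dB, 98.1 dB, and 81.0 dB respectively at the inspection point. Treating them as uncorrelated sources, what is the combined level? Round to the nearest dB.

For uncorrelated sources the intensities add, so convert each level to linear form, sum, and take 10·log₁₀ of the total.
Σ 10^(L/10) = 10^(77.0/10) + 10^(84.3/10) + 10^(98.1/10) + 10^(81.0/10) = 6.902e+09.
L_total = 10·log₁₀(6.902e+09) = 98.39 dB.

98 dB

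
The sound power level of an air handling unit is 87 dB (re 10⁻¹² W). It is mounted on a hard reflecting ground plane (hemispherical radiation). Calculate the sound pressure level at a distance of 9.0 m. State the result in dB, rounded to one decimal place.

Free-field hemispherical radiation: L_p = L_w − 10·log₁₀(2π·r²), r = 9.0 m.
2π·r² = 508.9 m², 10·log₁₀ of that is 27.067 dB.
L_p = 87 − 27.067 = 59.93 dB.

59.9 dB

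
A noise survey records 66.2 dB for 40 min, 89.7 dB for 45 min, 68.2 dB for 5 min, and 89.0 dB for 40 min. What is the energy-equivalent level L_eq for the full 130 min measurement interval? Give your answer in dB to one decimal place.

L_eq = 10·log₁₀[(1/T)·Σ tᵢ·10^(Lᵢ/10)] with T = 130 min.
Σ tᵢ·10^(Lᵢ/10) = 40·10^(66.2/10) + 45·10^(89.7/10) + 5·10^(68.2/10) + 40·10^(89.0/10) = 7.397e+10.
L_eq = 10·log₁₀(7.397e+10/130) = 87.55 dB.

87.6 dB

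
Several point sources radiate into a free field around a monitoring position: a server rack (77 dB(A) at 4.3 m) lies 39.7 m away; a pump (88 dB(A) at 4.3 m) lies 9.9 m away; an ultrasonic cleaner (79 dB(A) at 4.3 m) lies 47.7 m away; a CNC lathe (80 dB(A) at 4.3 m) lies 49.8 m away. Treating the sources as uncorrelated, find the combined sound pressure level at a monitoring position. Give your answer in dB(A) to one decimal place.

80.8 dB(A)

First find each source's level at the receiver (point-source: −20·log₁₀(r/r_ref)), then combine on an intensity basis.
server rack: 77 − 20·log₁₀(39.7/4.3) = 77 − 19.31 = 57.69 dB(A).
pump: 88 − 20·log₁₀(9.9/4.3) = 88 − 7.24 = 80.76 dB(A).
ultrasonic cleaner: 79 − 20·log₁₀(47.7/4.3) = 79 − 20.90 = 58.10 dB(A).
CNC lathe: 80 − 20·log₁₀(49.8/4.3) = 80 − 21.28 = 58.72 dB(A).
Σ 10^(L/10) = 1.210e+08 → L_total = 10·log₁₀(1.210e+08) = 80.83 dB(A).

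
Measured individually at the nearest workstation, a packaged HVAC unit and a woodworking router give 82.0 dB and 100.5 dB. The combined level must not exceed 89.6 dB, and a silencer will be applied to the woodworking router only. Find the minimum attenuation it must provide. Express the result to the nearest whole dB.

12 dB

Fixed contribution from the other source: Σ 10^(L/10) = 10^(82.0/10) = 1.585e+08 (82.00 dB).
To meet 89.6 dB overall, the treated woodworking router may contribute at most 10^(89.6/10) − 1.585e+08 = 7.535e+08, i.e. 88.77 dB.
So the woodworking router must be reduced from 100.5 to 88.77 dB: IL = 11.73 dB.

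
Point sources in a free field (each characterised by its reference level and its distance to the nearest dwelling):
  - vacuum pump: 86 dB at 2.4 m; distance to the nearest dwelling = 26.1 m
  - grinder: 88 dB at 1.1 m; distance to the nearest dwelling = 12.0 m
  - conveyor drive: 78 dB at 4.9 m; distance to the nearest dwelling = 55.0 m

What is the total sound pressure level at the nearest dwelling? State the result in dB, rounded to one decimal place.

First find each source's level at the receiver (point-source: −20·log₁₀(r/r_ref)), then combine on an intensity basis.
vacuum pump: 86 − 20·log₁₀(26.1/2.4) = 86 − 20.73 = 65.27 dB.
grinder: 88 − 20·log₁₀(12.0/1.1) = 88 − 20.76 = 67.24 dB.
conveyor drive: 78 − 20·log₁₀(55.0/4.9) = 78 − 21.00 = 57.00 dB.
Σ 10^(L/10) = 9.169e+06 → L_total = 10·log₁₀(9.169e+06) = 69.62 dB.

69.6 dB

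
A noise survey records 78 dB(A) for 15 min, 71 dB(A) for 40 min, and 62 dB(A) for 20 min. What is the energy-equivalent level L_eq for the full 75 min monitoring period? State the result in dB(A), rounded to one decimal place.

73.0 dB(A)

L_eq = 10·log₁₀[(1/T)·Σ tᵢ·10^(Lᵢ/10)] with T = 75 min.
Σ tᵢ·10^(Lᵢ/10) = 15·10^(78/10) + 40·10^(71/10) + 20·10^(62/10) = 1.482e+09.
L_eq = 10·log₁₀(1.482e+09/75) = 72.96 dB(A).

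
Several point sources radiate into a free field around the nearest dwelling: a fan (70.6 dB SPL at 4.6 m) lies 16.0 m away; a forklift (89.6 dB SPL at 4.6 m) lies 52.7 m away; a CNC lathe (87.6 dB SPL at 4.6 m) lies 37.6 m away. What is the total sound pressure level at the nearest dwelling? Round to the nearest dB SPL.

Propagate each source to the receiver with L = L_ref − 20·log₁₀(r/r_ref), then add intensities.
fan: 70.6 − 20·log₁₀(16.0/4.6) = 70.6 − 10.83 = 59.77 dB SPL.
forklift: 89.6 − 20·log₁₀(52.7/4.6) = 89.6 − 21.18 = 68.42 dB SPL.
CNC lathe: 87.6 − 20·log₁₀(37.6/4.6) = 87.6 − 18.25 = 69.35 dB SPL.
Σ 10^(L/10) = 1.651e+07 → L_total = 10·log₁₀(1.651e+07) = 72.18 dB SPL.

72 dB SPL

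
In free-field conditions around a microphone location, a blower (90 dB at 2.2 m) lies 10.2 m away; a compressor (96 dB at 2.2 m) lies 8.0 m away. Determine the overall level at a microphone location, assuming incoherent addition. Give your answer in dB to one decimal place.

Apply inverse-square spreading to bring every level to the receiver, then sum 10^(L/10).
blower: 90 − 20·log₁₀(10.2/2.2) = 90 − 13.32 = 76.68 dB.
compressor: 96 − 20·log₁₀(8.0/2.2) = 96 − 11.21 = 84.79 dB.
Σ 10^(L/10) = 3.476e+08 → L_total = 10·log₁₀(3.476e+08) = 85.41 dB.

85.4 dB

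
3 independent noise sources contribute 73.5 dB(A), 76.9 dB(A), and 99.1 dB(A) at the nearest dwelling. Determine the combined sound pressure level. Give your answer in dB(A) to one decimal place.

Incoherent sources combine by intensity addition: L_total = 10·log₁₀(Σ 10^(L_i/10)).
Σ 10^(L/10) = 10^(73.5/10) + 10^(76.9/10) + 10^(99.1/10) = 8.200e+09.
L_total = 10·log₁₀(8.200e+09) = 99.14 dB(A).

99.1 dB(A)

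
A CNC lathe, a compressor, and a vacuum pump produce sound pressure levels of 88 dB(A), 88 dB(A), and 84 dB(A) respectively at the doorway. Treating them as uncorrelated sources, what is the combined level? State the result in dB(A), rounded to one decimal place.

91.8 dB(A)

For uncorrelated sources the intensities add, so convert each level to linear form, sum, and take 10·log₁₀ of the total.
Σ 10^(L/10) = 10^(88/10) + 10^(88/10) + 10^(84/10) = 1.513e+09.
L_total = 10·log₁₀(1.513e+09) = 91.80 dB(A).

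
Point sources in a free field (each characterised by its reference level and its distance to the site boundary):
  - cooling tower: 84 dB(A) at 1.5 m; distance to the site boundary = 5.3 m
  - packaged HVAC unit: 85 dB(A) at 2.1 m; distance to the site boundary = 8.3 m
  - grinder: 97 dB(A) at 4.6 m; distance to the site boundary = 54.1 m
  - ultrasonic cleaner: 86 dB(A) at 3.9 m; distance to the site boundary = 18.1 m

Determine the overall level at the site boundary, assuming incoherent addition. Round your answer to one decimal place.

79.8 dB(A)

Apply inverse-square spreading to bring every level to the receiver, then sum 10^(L/10).
cooling tower: 84 − 20·log₁₀(5.3/1.5) = 84 − 10.96 = 73.04 dB(A).
packaged HVAC unit: 85 − 20·log₁₀(8.3/2.1) = 85 − 11.94 = 73.06 dB(A).
grinder: 97 − 20·log₁₀(54.1/4.6) = 97 − 21.41 = 75.59 dB(A).
ultrasonic cleaner: 86 − 20·log₁₀(18.1/3.9) = 86 − 13.33 = 72.67 dB(A).
Σ 10^(L/10) = 9.508e+07 → L_total = 10·log₁₀(9.508e+07) = 79.78 dB(A).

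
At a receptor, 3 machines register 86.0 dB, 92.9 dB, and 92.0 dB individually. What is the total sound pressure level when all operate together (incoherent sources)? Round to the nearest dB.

96 dB

Incoherent sources combine by intensity addition: L_total = 10·log₁₀(Σ 10^(L_i/10)).
Σ 10^(L/10) = 10^(86.0/10) + 10^(92.9/10) + 10^(92.0/10) = 3.933e+09.
L_total = 10·log₁₀(3.933e+09) = 95.95 dB.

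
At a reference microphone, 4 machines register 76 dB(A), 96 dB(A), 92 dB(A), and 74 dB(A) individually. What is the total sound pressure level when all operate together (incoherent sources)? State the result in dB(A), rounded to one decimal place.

For uncorrelated sources the intensities add, so convert each level to linear form, sum, and take 10·log₁₀ of the total.
Σ 10^(L/10) = 10^(76/10) + 10^(96/10) + 10^(92/10) + 10^(74/10) = 5.631e+09.
L_total = 10·log₁₀(5.631e+09) = 97.51 dB(A).

97.5 dB(A)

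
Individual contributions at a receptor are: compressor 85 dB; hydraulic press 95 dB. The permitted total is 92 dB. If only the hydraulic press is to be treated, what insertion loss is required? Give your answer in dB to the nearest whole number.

4 dB

Everything except the hydraulic press sums to 10^(85/10) = 3.162e+08 in linear terms, 85.00 dB.
The limit corresponds to 10^(92/10) = 1.585e+09; subtracting the fixed part leaves 1.269e+09 for the hydraulic press, i.e. 91.03 dB.
So the hydraulic press must be reduced from 95 to 91.03 dB: IL = 3.97 dB.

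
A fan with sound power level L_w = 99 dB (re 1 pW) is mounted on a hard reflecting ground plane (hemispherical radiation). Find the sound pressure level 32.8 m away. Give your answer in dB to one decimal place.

60.7 dB

The power spreads over a hemisphere of area 2π·r², so L_p = L_w − 10·log₁₀(2π·r²).
2π·r² = 6760 m², 10·log₁₀ of that is 38.299 dB.
L_p = 99 − 38.299 = 60.70 dB.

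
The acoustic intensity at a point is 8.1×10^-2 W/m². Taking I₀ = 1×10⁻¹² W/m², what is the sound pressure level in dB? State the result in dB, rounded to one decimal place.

Dividing by I₀ shifts the exponent by 12: I/I₀ = 8.1×10^10.
L = 10·(0.9085 + 10) = 109.08 dB.

109.1 dB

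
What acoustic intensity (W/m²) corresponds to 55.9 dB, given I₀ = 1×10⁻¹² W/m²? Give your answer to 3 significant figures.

3.89e-07 W/m²

I = I₀·10^(L/10) = 10⁻¹² × 10^(55.9/10) = 10^(-6.410).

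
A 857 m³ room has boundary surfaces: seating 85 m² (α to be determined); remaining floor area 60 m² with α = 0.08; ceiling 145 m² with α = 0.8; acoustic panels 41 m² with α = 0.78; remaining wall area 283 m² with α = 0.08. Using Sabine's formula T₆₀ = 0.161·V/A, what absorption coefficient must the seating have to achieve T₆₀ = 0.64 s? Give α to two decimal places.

Required total absorption A = 0.161·857/0.64 = 215.59 m².
Absorption from the other surfaces = 60·0.08 + 145·0.8 + 41·0.78 + 283·0.08 = 175.42 m², so the seating must supply 40.17 m² over 85 m².
α = 40.17/85 = 0.473.

0.47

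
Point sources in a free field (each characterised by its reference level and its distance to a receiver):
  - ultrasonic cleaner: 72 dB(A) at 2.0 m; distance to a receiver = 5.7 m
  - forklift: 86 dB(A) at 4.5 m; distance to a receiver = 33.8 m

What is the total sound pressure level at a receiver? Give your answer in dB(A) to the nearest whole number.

70 dB(A)

Apply inverse-square spreading to bring every level to the receiver, then sum 10^(L/10).
ultrasonic cleaner: 72 − 20·log₁₀(5.7/2.0) = 72 − 9.10 = 62.90 dB(A).
forklift: 86 − 20·log₁₀(33.8/4.5) = 86 − 17.51 = 68.49 dB(A).
Σ 10^(L/10) = 9.008e+06 → L_total = 10·log₁₀(9.008e+06) = 69.55 dB(A).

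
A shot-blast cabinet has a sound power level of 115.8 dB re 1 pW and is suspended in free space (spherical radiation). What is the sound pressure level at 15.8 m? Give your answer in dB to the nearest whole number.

Free-field spherical radiation: L_p = L_w − 10·log₁₀(4π·r²), r = 15.8 m.
4π·r² = 3137 m², 10·log₁₀ of that is 34.965 dB.
L_p = 115.8 − 34.965 = 80.83 dB.

81 dB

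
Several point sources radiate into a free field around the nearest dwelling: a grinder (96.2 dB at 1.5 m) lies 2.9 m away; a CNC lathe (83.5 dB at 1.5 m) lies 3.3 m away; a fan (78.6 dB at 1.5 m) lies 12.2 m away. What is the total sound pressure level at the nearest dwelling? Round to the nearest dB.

Apply inverse-square spreading to bring every level to the receiver, then sum 10^(L/10).
grinder: 96.2 − 20·log₁₀(2.9/1.5) = 96.2 − 5.73 = 90.47 dB.
CNC lathe: 83.5 − 20·log₁₀(3.3/1.5) = 83.5 − 6.85 = 76.65 dB.
fan: 78.6 − 20·log₁₀(12.2/1.5) = 78.6 − 18.21 = 60.39 dB.
Σ 10^(L/10) = 1.163e+09 → L_total = 10·log₁₀(1.163e+09) = 90.65 dB.

91 dB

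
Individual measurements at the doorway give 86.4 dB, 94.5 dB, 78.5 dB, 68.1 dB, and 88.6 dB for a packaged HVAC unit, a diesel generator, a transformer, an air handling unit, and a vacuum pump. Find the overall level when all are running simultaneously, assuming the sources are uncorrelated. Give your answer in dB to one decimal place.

96.1 dB

Incoherent sources combine by intensity addition: L_total = 10·log₁₀(Σ 10^(L_i/10)).
Σ 10^(L/10) = 10^(86.4/10) + 10^(94.5/10) + 10^(78.5/10) + 10^(68.1/10) + 10^(88.6/10) = 4.057e+09.
L_total = 10·log₁₀(4.057e+09) = 96.08 dB.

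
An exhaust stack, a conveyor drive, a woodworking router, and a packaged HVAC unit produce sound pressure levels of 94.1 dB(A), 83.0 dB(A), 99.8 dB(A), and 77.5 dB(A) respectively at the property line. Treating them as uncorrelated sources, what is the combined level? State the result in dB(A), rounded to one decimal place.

100.9 dB(A)

For uncorrelated sources the intensities add, so convert each level to linear form, sum, and take 10·log₁₀ of the total.
Σ 10^(L/10) = 10^(94.1/10) + 10^(83.0/10) + 10^(99.8/10) + 10^(77.5/10) = 1.238e+10.
L_total = 10·log₁₀(1.238e+10) = 100.93 dB(A).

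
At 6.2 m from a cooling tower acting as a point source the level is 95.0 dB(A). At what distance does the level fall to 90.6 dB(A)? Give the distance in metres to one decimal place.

Point-source spreading drops the level by 20·log₁₀(r₂/r₁); inverting, r₂/r₁ = 10^(ΔL/20).
r₂ = 6.2·10^((95.0−90.6)/20) = 6.2·10^(4.4/20) = 10.29 m.

10.3 m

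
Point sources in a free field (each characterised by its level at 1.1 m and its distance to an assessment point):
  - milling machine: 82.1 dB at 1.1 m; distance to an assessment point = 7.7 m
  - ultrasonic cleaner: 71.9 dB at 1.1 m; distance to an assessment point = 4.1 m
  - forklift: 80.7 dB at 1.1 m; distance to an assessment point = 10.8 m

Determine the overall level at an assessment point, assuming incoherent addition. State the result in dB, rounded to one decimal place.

67.5 dB

Propagate each source to the receiver with L = L_ref − 20·log₁₀(r/r_ref), then add intensities.
milling machine: 82.1 − 20·log₁₀(7.7/1.1) = 82.1 − 16.90 = 65.20 dB.
ultrasonic cleaner: 71.9 − 20·log₁₀(4.1/1.1) = 71.9 − 11.43 = 60.47 dB.
forklift: 80.7 − 20·log₁₀(10.8/1.1) = 80.7 − 19.84 = 60.86 dB.
Σ 10^(L/10) = 5.643e+06 → L_total = 10·log₁₀(5.643e+06) = 67.52 dB.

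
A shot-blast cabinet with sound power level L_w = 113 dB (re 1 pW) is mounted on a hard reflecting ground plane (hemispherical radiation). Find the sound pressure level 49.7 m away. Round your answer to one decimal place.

Free-field hemispherical radiation: L_p = L_w − 10·log₁₀(2π·r²), r = 49.7 m.
2π·r² = 1.552e+04 m², 10·log₁₀ of that is 41.909 dB.
L_p = 113 − 41.909 = 71.09 dB.

71.1 dB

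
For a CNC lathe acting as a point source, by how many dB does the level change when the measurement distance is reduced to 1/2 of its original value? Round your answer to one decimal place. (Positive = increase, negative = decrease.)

A point source loses 6 dB per doubling of distance; generally ΔL = −20·log₁₀(r₂/r₁).
ΔL = −20·log₁₀(0.5) = +6.02 dB.

+6.0 dB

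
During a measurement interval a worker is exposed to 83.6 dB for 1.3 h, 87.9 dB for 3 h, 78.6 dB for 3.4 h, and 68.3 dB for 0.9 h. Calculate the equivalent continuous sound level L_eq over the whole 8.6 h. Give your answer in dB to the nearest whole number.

84 dB

Weight each interval's intensity by its duration and average over T = 8.6 h:
Σ tᵢ·10^(Lᵢ/10) = 1.3·10^(83.6/10) + 3·10^(87.9/10) + 3.4·10^(78.6/10) + 0.9·10^(68.3/10) = 2.400e+09.
L_eq = 10·log₁₀(2.400e+09/8.6) = 84.46 dB.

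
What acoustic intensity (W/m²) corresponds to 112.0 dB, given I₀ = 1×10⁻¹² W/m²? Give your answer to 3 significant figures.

0.158 W/m²

L = 10·log₁₀(I/I₀) ⇒ I = I₀·10^(L/10) = 10⁻¹² × 10^11.20.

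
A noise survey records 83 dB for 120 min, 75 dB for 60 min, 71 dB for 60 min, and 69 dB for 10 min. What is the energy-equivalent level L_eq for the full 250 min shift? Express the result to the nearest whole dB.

80 dB

Weight each interval's intensity by its duration and average over T = 250 min:
Σ tᵢ·10^(Lᵢ/10) = 120·10^(83/10) + 60·10^(75/10) + 60·10^(71/10) + 10·10^(69/10) = 2.668e+10.
L_eq = 10·log₁₀(2.668e+10/250) = 80.28 dB.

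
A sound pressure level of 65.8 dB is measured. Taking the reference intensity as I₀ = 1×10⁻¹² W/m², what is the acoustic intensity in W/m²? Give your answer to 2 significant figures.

L = 10·log₁₀(I/I₀) ⇒ I = I₀·10^(L/10) = 10⁻¹² × 10^6.58.

3.8e-06 W/m²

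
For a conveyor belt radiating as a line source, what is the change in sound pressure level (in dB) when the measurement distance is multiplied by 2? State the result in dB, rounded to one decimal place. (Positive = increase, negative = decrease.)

-3.0 dB

With cylindrical spreading the level changes by −10·log₁₀(r₂/r₁).
ΔL = −10·log₁₀(2) = -3.01 dB.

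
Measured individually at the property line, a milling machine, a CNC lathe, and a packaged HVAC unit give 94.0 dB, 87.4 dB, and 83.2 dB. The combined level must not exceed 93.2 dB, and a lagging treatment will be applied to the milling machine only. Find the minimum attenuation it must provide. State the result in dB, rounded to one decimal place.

The untreated sources together contribute 10^(87.4/10) + 10^(83.2/10) = 7.585e+08, i.e. 88.80 dB.
The limit corresponds to 10^(93.2/10) = 2.089e+09; subtracting the fixed part leaves 1.331e+09 for the milling machine, i.e. 91.24 dB.
Required insertion loss = 94.0 − 91.24 = 2.76 dB.

2.8 dB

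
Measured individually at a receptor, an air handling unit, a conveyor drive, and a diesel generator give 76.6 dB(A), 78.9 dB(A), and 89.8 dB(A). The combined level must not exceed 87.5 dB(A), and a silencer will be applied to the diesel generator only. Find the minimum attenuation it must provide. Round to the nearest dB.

3 dB

Everything except the diesel generator sums to 10^(76.6/10) + 10^(78.9/10) = 1.233e+08 in linear terms, 80.91 dB(A).
The limit corresponds to 10^(87.5/10) = 5.623e+08; subtracting the fixed part leaves 4.390e+08 for the diesel generator, i.e. 86.42 dB(A).
So the diesel generator must be reduced from 89.8 to 86.42 dB(A): IL = 3.38 dB.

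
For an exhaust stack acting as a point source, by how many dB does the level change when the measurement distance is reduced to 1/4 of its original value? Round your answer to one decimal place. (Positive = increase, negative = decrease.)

+12.0 dB

Point-source spreading: ΔL = −20·log₁₀(r₂/r₁).
ΔL = −20·log₁₀(0.25) = +12.04 dB.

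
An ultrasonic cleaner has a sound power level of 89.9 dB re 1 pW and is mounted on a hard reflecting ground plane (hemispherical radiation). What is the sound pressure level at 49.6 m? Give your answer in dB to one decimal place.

48.0 dB

L_p = L_w − 10·log₁₀(2π·r²) with r = 49.6 m.
2π·r² = 1.546e+04 m², 10·log₁₀ of that is 41.891 dB.
L_p = 89.9 − 41.891 = 48.01 dB.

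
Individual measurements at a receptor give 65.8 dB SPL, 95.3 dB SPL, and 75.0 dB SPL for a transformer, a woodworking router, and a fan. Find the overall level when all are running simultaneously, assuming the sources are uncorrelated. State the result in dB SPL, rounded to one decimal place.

95.3 dB SPL

For uncorrelated sources the intensities add, so convert each level to linear form, sum, and take 10·log₁₀ of the total.
Σ 10^(L/10) = 10^(65.8/10) + 10^(95.3/10) + 10^(75.0/10) = 3.424e+09.
L_total = 10·log₁₀(3.424e+09) = 95.35 dB SPL.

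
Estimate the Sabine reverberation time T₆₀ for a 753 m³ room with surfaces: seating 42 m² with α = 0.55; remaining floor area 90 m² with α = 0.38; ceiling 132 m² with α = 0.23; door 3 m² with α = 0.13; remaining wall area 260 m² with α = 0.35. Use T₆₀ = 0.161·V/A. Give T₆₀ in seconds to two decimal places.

0.68 s

Summing Sᵢαᵢ: 42·0.55 + 90·0.38 + 132·0.23 + 3·0.13 + 260·0.35 = 179.05 m².
T₆₀ = 0.161 × 753 / 179.05 = 0.677 s.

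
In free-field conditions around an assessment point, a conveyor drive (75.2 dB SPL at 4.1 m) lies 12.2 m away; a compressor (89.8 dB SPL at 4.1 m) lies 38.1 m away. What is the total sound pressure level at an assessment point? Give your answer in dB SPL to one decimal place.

71.7 dB SPL

First find each source's level at the receiver (point-source: −20·log₁₀(r/r_ref)), then combine on an intensity basis.
conveyor drive: 75.2 − 20·log₁₀(12.2/4.1) = 75.2 − 9.47 = 65.73 dB SPL.
compressor: 89.8 − 20·log₁₀(38.1/4.1) = 89.8 − 19.36 = 70.44 dB SPL.
Σ 10^(L/10) = 1.480e+07 → L_total = 10·log₁₀(1.480e+07) = 71.70 dB SPL.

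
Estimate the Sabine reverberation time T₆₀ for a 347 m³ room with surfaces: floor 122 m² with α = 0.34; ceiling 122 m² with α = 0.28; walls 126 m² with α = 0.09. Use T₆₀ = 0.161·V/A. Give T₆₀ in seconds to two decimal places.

Total absorption A = 122·0.34 + 122·0.28 + 126·0.09 = 86.98 m² sabins.
T₆₀ = 0.161 × 347 / 86.98 = 0.642 s.

0.64 s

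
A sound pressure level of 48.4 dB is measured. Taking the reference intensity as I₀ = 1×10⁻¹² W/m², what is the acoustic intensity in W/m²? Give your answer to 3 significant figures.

6.92e-08 W/m²

L = 10·log₁₀(I/I₀) ⇒ I = I₀·10^(L/10) = 10⁻¹² × 10^4.84.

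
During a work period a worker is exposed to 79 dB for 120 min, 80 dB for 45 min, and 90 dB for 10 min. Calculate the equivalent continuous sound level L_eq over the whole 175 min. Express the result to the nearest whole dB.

81 dB

Weight each interval's intensity by its duration and average over T = 175 min:
Σ tᵢ·10^(Lᵢ/10) = 120·10^(79/10) + 45·10^(80/10) + 10·10^(90/10) = 2.403e+10.
L_eq = 10·log₁₀(2.403e+10/175) = 81.38 dB.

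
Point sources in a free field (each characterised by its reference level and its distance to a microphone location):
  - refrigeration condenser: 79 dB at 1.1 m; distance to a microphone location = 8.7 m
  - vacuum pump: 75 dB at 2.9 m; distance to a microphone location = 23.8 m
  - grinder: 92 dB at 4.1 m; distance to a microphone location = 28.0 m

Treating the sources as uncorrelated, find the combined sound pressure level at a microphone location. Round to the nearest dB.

First find each source's level at the receiver (point-source: −20·log₁₀(r/r_ref)), then combine on an intensity basis.
refrigeration condenser: 79 − 20·log₁₀(8.7/1.1) = 79 − 17.96 = 61.04 dB.
vacuum pump: 75 − 20·log₁₀(23.8/2.9) = 75 − 18.28 = 56.72 dB.
grinder: 92 − 20·log₁₀(28.0/4.1) = 92 − 16.69 = 75.31 dB.
Σ 10^(L/10) = 3.572e+07 → L_total = 10·log₁₀(3.572e+07) = 75.53 dB.

76 dB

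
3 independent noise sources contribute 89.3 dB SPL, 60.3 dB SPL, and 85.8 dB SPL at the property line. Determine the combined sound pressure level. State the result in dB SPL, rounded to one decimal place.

For uncorrelated sources the intensities add, so convert each level to linear form, sum, and take 10·log₁₀ of the total.
Σ 10^(L/10) = 10^(89.3/10) + 10^(60.3/10) + 10^(85.8/10) = 1.232e+09.
L_total = 10·log₁₀(1.232e+09) = 90.91 dB SPL.

90.9 dB SPL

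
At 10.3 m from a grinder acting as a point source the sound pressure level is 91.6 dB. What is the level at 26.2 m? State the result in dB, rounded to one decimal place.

83.5 dB

For a point source, L₂ = L₁ − 20·log₁₀(r₂/r₁).
L₂ = 91.6 − 20·log₁₀(26.2/10.3) = 91.6 − 8.109 = 83.49 dB.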